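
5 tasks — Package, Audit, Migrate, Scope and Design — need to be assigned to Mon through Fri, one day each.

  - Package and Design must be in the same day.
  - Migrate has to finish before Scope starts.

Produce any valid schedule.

Scope in Tue, Audit in Mon, Design in Mon, Migrate in Mon, Package in Mon

Checking: Migrate(Mon) before Scope(Tue); Package = Design = Mon.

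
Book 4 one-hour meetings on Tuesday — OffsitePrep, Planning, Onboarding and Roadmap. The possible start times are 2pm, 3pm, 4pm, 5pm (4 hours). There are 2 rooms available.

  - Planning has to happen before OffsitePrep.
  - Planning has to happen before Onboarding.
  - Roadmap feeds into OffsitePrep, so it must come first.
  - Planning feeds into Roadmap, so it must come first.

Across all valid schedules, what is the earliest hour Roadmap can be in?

Precedence pushes Roadmap to at least 3pm; downstream work caps Roadmap at 4pm.
Roadmap at 3pm is achievable: OffsitePrep in 4pm; Onboarding in 3pm; Roadmap in 3pm; Planning in 2pm.

3pm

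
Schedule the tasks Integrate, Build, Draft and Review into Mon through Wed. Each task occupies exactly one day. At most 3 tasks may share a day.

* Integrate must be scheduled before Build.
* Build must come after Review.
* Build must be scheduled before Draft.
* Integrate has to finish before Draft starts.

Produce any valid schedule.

Review in Mon; Build in Tue; Integrate in Mon; Draft in Wed

Checking: Build(Tue) before Draft(Wed); Review(Mon) before Build(Tue); Integrate(Mon) before Draft(Wed); Integrate(Mon) before Build(Tue); max 2 per day (cap 3).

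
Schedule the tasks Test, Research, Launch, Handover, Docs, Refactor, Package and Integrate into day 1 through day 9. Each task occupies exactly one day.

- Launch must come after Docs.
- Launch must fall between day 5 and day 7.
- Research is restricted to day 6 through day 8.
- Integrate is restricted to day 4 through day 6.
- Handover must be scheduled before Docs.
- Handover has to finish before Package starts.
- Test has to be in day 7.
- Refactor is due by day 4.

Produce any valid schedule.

Refactor=day 1, Test=day 7, Research=day 6, Launch=day 5, Package=day 2, Docs=day 2, Handover=day 1, Integrate=day 4

Checking: Handover(day 1) before Package(day 2); Docs(day 2) before Launch(day 5); Handover(day 1) before Docs(day 2); Refactor=day 1 in [day 1,day 4]; Research=day 6 in [day 6,day 8]; Launch=day 5 in [day 5,day 7]; Test=day 7 in [day 7,day 7]; Integrate=day 4 in [day 4,day 6].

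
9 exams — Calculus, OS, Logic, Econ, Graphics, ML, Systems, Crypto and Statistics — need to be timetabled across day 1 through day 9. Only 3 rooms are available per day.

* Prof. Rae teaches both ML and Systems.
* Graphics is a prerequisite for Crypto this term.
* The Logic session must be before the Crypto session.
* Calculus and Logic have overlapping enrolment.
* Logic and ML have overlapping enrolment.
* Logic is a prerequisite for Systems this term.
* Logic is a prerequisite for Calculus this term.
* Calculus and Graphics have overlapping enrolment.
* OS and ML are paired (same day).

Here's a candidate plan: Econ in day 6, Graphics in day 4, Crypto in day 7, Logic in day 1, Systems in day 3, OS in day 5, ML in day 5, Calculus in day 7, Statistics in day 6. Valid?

Yes

Logic is a prerequisite for Systems this term — holds.
Logic and ML have overlapping enrolment — holds.
OS and ML are paired (same day) — holds.
Graphics is a prerequisite for Crypto this term — holds.
Prof. Rae teaches both ML and Systems — holds.
Calculus and Logic have overlapping enrolment — holds.
Logic is a prerequisite for Calculus this term — holds.
The Logic session must be before the Crypto session — holds.
Only 3 rooms are available per day — holds.
Calculus and Graphics have overlapping enrolment — holds.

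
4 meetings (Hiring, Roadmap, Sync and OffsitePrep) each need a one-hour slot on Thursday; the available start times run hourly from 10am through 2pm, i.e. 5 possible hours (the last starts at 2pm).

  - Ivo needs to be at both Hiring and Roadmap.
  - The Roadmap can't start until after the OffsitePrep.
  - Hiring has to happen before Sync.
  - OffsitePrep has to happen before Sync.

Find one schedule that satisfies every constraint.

Sync=11am; Hiring=10am; OffsitePrep=10am; Roadmap=11am

Checking: Hiring(10am) before Sync(11am); OffsitePrep(10am) before Roadmap(11am); OffsitePrep(10am) before Sync(11am); Hiring(10am) != Roadmap(11am).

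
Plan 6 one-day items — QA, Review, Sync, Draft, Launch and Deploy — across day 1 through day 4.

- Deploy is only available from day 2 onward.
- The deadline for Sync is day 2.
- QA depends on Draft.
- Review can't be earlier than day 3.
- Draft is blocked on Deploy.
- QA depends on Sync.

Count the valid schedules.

16

Splitting on Review: it can be day 3 (8), day 4 (8). Listing each branch's schedules as (QA, Sync, Draft, Launch, Deploy) by day number:
Review=day 3: (4,1,3,1,2) (4,1,3,2,2) (4,1,3,3,2) (4,1,3,4,2) (4,2,3,1,2) (4,2,3,2,2) (4,2,3,3,2) (4,2,3,4,2) — 8.
Review=day 4: (4,1,3,1,2) (4,1,3,2,2) (4,1,3,3,2) (4,1,3,4,2) (4,2,3,1,2) (4,2,3,2,2) (4,2,3,3,2) (4,2,3,4,2) — 8.
Summing: 8 + 8 = 16.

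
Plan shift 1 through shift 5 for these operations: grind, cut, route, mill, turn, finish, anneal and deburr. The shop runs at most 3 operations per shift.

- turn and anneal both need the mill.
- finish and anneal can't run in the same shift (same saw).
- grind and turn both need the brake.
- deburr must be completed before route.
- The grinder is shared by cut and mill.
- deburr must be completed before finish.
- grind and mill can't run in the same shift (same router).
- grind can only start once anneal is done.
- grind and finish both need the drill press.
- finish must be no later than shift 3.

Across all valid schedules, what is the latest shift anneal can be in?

Downstream work caps anneal at shift 4.
anneal at shift 4 is achievable: route -> shift 2, finish -> shift 2, turn -> shift 1, anneal -> shift 4, mill -> shift 2, grind -> shift 5, cut -> shift 1, deburr -> shift 1.

shift 4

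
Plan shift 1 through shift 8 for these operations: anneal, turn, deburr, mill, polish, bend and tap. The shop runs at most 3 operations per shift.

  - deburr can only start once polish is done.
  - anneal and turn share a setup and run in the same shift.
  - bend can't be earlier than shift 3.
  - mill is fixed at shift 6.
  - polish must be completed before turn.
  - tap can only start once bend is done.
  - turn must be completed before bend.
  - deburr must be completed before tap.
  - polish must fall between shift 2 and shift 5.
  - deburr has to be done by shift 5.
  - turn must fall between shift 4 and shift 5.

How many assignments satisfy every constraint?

Splitting on anneal: it can be shift 4 (30), shift 5 (18). Listing each branch's schedules as (turn, deburr, mill, polish, bend, tap) by shift number:
anneal=shift 4: (4,3,6,2,5,6) (4,3,6,2,5,7) (4,3,6,2,5,8) (4,3,6,2,6,7) (4,3,6,2,6,8) (4,3,6,2,7,8) (4,4,6,2,5,6) (4,4,6,2,5,7) (4,4,6,2,5,8) (4,4,6,2,6,7) (4,4,6,2,6,8) (4,4,6,2,7,8) (4,4,6,3,5,6) (4,4,6,3,5,7) (4,4,6,3,5,8) (4,4,6,3,6,7) (4,4,6,3,6,8) (4,4,6,3,7,8) (4,5,6,2,5,6) (4,5,6,2,5,7) (4,5,6,2,5,8) (4,5,6,2,6,7) (4,5,6,2,6,8) (4,5,6,2,7,8) (4,5,6,3,5,6) (4,5,6,3,5,7) (4,5,6,3,5,8) (4,5,6,3,6,7) (4,5,6,3,6,8) (4,5,6,3,7,8) — 30.
anneal=shift 5: (5,3,6,2,6,7) (5,3,6,2,6,8) (5,3,6,2,7,8) (5,4,6,2,6,7) (5,4,6,2,6,8) (5,4,6,2,7,8) (5,4,6,3,6,7) (5,4,6,3,6,8) (5,4,6,3,7,8) (5,5,6,2,6,7) (5,5,6,2,6,8) (5,5,6,2,7,8) (5,5,6,3,6,7) (5,5,6,3,6,8) (5,5,6,3,7,8) (5,5,6,4,6,7) (5,5,6,4,6,8) (5,5,6,4,7,8) — 18.
Summing: 30 + 18 = 48.

48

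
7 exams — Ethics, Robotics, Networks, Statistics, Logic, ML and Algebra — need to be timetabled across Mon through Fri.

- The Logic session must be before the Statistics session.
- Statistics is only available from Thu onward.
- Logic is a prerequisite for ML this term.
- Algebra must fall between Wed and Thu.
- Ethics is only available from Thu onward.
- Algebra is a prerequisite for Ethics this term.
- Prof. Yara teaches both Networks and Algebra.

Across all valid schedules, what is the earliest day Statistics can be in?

Thu

Statistics is available from Thu.
Statistics at Thu is achievable: Robotics -> Mon, Ethics -> Thu, Algebra -> Wed, ML -> Tue, Networks -> Mon, Statistics -> Thu, Logic -> Mon.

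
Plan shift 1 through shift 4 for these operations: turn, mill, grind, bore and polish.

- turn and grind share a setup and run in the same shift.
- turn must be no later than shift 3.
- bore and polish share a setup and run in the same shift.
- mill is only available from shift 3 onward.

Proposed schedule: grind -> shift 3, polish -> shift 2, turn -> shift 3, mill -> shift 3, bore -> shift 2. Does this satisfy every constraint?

Yes

turn must be no later than shift 3 — holds.
bore and polish share a setup and run in the same shift — holds.
turn and grind share a setup and run in the same shift — holds.
mill is only available from shift 3 onward — holds.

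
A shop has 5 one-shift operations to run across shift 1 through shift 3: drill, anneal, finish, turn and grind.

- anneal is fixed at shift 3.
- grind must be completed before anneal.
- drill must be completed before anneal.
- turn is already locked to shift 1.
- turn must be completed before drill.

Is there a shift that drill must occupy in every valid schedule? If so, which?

turn is fixed at shift 1 and must come before drill, so drill is at least shift 2.
anneal is fixed at shift 3 and must come after drill, so drill is at most shift 2.
So drill must be shift 2.

shift 2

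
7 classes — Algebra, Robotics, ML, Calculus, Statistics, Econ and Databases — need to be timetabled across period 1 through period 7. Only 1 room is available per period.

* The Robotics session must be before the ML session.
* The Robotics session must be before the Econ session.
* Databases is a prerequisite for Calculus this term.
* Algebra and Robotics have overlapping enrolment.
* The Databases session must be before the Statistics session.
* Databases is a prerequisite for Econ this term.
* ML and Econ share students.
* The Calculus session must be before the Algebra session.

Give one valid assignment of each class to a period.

Statistics in period 7, Calculus in period 3, ML in period 6, Databases in period 1, Robotics in period 2, Econ in period 4, Algebra in period 5

Checking: Databases(period 1) before Econ(period 4); Robotics(period 2) before ML(period 6); Databases(period 1) before Statistics(period 7); Robotics(period 2) before Econ(period 4); Databases(period 1) before Calculus(period 3); Calculus(period 3) before Algebra(period 5); Algebra(period 5) != Robotics(period 2); ML(period 6) != Econ(period 4); max 1 per period (cap 1).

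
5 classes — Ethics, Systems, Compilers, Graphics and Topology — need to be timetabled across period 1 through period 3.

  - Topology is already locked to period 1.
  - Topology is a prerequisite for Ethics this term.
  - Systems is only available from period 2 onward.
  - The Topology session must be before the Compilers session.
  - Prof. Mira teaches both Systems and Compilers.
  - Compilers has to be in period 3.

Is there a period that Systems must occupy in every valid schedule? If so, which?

Systems's window is period 2–period 3.
Compilers is fixed at period 3, and Systems can't share a period with Compilers.
So Systems must be period 2.

period 2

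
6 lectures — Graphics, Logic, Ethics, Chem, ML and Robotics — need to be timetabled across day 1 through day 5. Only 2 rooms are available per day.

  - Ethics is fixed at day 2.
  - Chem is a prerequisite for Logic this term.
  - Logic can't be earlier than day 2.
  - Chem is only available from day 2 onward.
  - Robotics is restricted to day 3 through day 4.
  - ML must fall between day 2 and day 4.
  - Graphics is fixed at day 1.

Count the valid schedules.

Splitting on Logic: it can be day 3 (3), day 4 (7), day 5 (14). Listing each branch's schedules as (Graphics, Ethics, Chem, ML, Robotics) by day number:
Logic=day 3: (1,2,2,3,4) (1,2,2,4,3) (1,2,2,4,4) — 3.
Logic=day 4: (1,2,2,3,3) (1,2,2,3,4) (1,2,2,4,3) (1,2,3,2,3) (1,2,3,2,4) (1,2,3,3,4) (1,2,3,4,3) — 7.
Logic=day 5: (1,2,2,3,3) (1,2,2,3,4) (1,2,2,4,3) (1,2,2,4,4) (1,2,3,2,3) (1,2,3,2,4) (1,2,3,3,4) (1,2,3,4,3) (1,2,3,4,4) (1,2,4,2,3) (1,2,4,2,4) (1,2,4,3,3) (1,2,4,3,4) (1,2,4,4,3) — 14.
Summing: 3 + 7 + 14 = 24.

24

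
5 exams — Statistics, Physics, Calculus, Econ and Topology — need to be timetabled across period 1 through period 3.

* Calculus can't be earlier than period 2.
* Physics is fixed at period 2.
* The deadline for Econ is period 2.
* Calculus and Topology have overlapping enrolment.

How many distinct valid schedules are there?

24

Splitting on Statistics: it can be period 1 (8), period 2 (8), period 3 (8). Listing each branch's schedules as (Physics, Calculus, Econ, Topology) by period number:
Statistics=period 1: (2,2,1,1) (2,2,1,3) (2,2,2,1) (2,2,2,3) (2,3,1,1) (2,3,1,2) (2,3,2,1) (2,3,2,2) — 8.
Statistics=period 2: (2,2,1,1) (2,2,1,3) (2,2,2,1) (2,2,2,3) (2,3,1,1) (2,3,1,2) (2,3,2,1) (2,3,2,2) — 8.
Statistics=period 3: (2,2,1,1) (2,2,1,3) (2,2,2,1) (2,2,2,3) (2,3,1,1) (2,3,1,2) (2,3,2,1) (2,3,2,2) — 8.
Summing: 8 + 8 + 8 = 24.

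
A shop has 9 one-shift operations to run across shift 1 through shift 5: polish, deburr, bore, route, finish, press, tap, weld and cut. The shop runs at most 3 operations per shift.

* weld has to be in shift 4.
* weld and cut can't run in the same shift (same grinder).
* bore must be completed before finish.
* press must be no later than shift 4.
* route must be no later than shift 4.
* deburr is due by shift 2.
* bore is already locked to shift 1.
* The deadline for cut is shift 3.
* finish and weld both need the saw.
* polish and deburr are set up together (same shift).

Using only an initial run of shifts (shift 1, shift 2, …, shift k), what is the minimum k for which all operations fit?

4

The precedence chain requires at least 2 distinct shifts.
With at most 3 per shift and 9 operations, at least 3 shifts are needed.
weld can't be placed before shift 4, so the schedule must run through at least shift 4.
4 works (last occupied shift: shift 4): for example tap in shift 3; deburr in shift 1; polish in shift 1; finish in shift 2; bore in shift 1; press in shift 3; weld in shift 4; cut in shift 2; route in shift 2.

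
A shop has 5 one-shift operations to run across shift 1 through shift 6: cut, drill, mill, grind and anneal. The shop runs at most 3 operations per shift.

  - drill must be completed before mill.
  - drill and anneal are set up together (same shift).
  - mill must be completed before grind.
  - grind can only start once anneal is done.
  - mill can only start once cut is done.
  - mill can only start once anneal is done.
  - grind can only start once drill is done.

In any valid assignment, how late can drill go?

shift 4

Downstream work caps drill at shift 4.
drill at shift 4 is achievable: grind -> shift 6; drill -> shift 4; mill -> shift 5; cut -> shift 1; anneal -> shift 4.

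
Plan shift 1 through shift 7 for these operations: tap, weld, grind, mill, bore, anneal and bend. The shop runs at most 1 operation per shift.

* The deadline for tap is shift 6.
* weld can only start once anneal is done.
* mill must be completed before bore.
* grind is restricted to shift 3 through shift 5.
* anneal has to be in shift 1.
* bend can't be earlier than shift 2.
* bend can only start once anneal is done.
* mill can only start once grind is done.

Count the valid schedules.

Splitting on tap: it can be shift 2 (20), shift 3 (8), shift 4 (8), shift 5 (8), shift 6 (8). Listing each branch's schedules as (weld, grind, mill, bore, anneal, bend) by shift number:
tap=shift 2: (3,4,5,6,1,7) (3,4,5,7,1,6) (3,4,6,7,1,5) (3,5,6,7,1,4) (4,3,5,6,1,7) (4,3,5,7,1,6) (4,3,6,7,1,5) (4,5,6,7,1,3) (5,3,4,6,1,7) (5,3,4,7,1,6) (5,3,6,7,1,4) (5,4,6,7,1,3) (6,3,4,5,1,7) (6,3,4,7,1,5) (6,3,5,7,1,4) (6,4,5,7,1,3) (7,3,4,5,1,6) (7,3,4,6,1,5) (7,3,5,6,1,4) (7,4,5,6,1,3) — 20.
tap=shift 3: (2,4,5,6,1,7) (2,4,5,7,1,6) (2,4,6,7,1,5) (2,5,6,7,1,4) (4,5,6,7,1,2) (5,4,6,7,1,2) (6,4,5,7,1,2) (7,4,5,6,1,2) — 8.
tap=shift 4: (2,3,5,6,1,7) (2,3,5,7,1,6) (2,3,6,7,1,5) (2,5,6,7,1,3) (3,5,6,7,1,2) (5,3,6,7,1,2) (6,3,5,7,1,2) (7,3,5,6,1,2) — 8.
tap=shift 5: (2,3,4,6,1,7) (2,3,4,7,1,6) (2,3,6,7,1,4) (2,4,6,7,1,3) (3,4,6,7,1,2) (4,3,6,7,1,2) (6,3,4,7,1,2) (7,3,4,6,1,2) — 8.
tap=shift 6: (2,3,4,5,1,7) (2,3,4,7,1,5) (2,3,5,7,1,4) (2,4,5,7,1,3) (3,4,5,7,1,2) (4,3,5,7,1,2) (5,3,4,7,1,2) (7,3,4,5,1,2) — 8.
Summing: 20 + 8 + 8 + 8 + 8 = 52.

52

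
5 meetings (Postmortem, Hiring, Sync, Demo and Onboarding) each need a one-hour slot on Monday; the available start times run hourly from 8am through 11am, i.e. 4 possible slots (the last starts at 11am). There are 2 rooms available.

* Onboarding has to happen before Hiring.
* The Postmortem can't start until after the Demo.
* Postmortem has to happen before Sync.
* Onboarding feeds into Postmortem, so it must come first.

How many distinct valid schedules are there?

Splitting on Postmortem: it can be 9am (6), 10am (10). Listing each branch's schedules as (Hiring, Sync, Demo, Onboarding):
Postmortem=9am: (9am,10am,8am,8am) (9am,11am,8am,8am) (10am,10am,8am,8am) (10am,11am,8am,8am) (11am,10am,8am,8am) (11am,11am,8am,8am) — 6.
Postmortem=10am: (9am,11am,8am,8am) (9am,11am,9am,8am) (10am,11am,8am,8am) (10am,11am,8am,9am) (10am,11am,9am,8am) (10am,11am,9am,9am) (11am,11am,8am,8am) (11am,11am,8am,9am) (11am,11am,9am,8am) (11am,11am,9am,9am) — 10.
Summing: 6 + 10 = 16.

16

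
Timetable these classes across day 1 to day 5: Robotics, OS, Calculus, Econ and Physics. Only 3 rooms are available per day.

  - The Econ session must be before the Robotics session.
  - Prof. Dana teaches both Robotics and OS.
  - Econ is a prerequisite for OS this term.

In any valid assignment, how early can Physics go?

Physics at day 1 is achievable: Robotics -> day 2, OS -> day 3, Calculus -> day 1, Physics -> day 1, Econ -> day 1.

day 1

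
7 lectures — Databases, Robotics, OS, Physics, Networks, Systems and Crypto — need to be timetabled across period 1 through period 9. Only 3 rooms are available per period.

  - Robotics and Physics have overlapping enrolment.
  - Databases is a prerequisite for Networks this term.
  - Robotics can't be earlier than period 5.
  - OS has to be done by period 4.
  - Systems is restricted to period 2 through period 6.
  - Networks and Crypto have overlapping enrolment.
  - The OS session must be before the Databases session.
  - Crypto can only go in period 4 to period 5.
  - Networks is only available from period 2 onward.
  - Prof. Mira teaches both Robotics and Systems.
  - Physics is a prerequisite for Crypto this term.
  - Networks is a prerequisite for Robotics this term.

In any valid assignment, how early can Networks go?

Networks is available from period 2; precedence pushes Networks to at least period 3; downstream work caps Networks at period 8.
Networks at period 3 is achievable: Robotics -> period 5, Databases -> period 2, Physics -> period 1, Crypto -> period 4, Systems -> period 2, OS -> period 1, Networks -> period 3.

period 3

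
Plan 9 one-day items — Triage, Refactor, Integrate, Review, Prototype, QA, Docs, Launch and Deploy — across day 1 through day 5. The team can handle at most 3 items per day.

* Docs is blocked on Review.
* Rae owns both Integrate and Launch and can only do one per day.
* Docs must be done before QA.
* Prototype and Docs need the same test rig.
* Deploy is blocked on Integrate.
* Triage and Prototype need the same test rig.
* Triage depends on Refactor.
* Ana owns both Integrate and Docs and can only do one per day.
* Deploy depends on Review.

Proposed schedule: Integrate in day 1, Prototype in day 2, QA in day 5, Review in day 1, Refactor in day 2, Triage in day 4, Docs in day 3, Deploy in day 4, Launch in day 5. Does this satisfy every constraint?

Deploy is blocked on Integrate — holds.
Triage depends on Refactor — holds.
Ana owns both Integrate and Docs and can only do one per day — holds.
Prototype and Docs need the same test rig — holds.
Docs must be done before QA — holds.
Docs is blocked on Review — holds.
Deploy depends on Review — holds.
Triage and Prototype need the same test rig — holds.
Rae owns both Integrate and Launch and can only do one per day — holds.
The team can handle at most 3 items per day — holds.

Yes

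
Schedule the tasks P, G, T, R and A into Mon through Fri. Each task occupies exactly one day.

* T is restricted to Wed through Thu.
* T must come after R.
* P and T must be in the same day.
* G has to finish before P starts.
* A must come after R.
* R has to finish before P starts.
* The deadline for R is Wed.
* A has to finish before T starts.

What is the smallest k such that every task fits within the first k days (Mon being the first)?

3 days

The precedence chain requires at least 3 distinct days.
3 works (last occupied day: Wed): for example P=Wed; T=Wed; A=Tue; R=Mon; G=Mon.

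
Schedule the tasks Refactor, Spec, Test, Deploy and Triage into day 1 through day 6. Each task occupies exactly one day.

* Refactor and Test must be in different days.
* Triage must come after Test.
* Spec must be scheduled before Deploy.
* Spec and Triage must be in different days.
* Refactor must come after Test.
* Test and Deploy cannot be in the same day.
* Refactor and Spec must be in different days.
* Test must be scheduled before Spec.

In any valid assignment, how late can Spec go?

day 5

Precedence pushes Spec to at least day 2; downstream work caps Spec at day 5.
Spec at day 5 is achievable: Test in day 1, Deploy in day 6, Refactor in day 2, Triage in day 2, Spec in day 5.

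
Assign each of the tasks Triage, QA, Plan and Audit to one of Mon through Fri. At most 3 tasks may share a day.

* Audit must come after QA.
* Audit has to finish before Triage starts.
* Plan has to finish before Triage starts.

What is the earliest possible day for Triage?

Wed

Precedence pushes Triage to at least Wed.
Triage at Wed is achievable: Triage=Wed, Audit=Tue, QA=Mon, Plan=Mon.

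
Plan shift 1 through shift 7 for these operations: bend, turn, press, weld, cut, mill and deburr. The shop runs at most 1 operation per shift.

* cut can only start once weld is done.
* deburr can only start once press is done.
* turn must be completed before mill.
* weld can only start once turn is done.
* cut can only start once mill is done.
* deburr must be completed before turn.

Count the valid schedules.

14

Splitting on turn: it can be shift 3 (8), shift 4 (6). Listing each branch's schedules as (bend, press, weld, cut, mill, deburr) by shift number:
turn=shift 3: (4,1,5,7,6,2) (4,1,6,7,5,2) (5,1,4,7,6,2) (5,1,6,7,4,2) (6,1,4,7,5,2) (6,1,5,7,4,2) (7,1,4,6,5,2) (7,1,5,6,4,2) — 8.
turn=shift 4: (1,2,5,7,6,3) (1,2,6,7,5,3) (2,1,5,7,6,3) (2,1,6,7,5,3) (3,1,5,7,6,2) (3,1,6,7,5,2) — 6.
Summing: 8 + 6 = 14.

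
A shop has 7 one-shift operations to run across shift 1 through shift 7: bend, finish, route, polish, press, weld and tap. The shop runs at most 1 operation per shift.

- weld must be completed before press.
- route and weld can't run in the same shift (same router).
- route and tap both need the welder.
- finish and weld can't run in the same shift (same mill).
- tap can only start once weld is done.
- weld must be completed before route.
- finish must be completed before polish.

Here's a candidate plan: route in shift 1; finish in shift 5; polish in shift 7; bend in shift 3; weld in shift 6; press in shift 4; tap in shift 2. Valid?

The shop runs at most 1 operation per shift — holds.
route and tap both need the welder — holds.
weld must be completed before press — violated.
weld must be completed before route — violated.
tap can only start once weld is done — violated.
route and weld can't run in the same shift (same router) — holds.
finish must be completed before polish — holds.
finish and weld can't run in the same shift (same mill) — holds.

Invalid. weld must be completed before route.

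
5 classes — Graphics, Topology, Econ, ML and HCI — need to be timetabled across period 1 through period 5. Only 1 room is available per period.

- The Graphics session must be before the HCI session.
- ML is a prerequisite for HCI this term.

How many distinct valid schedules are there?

Splitting on Graphics: it can be period 1 (12), period 2 (12), period 3 (10), period 4 (6). Listing each branch's schedules as (Topology, Econ, ML, HCI) by period number:
Graphics=period 1: (2,3,4,5) (2,4,3,5) (2,5,3,4) (3,2,4,5) (3,4,2,5) (3,5,2,4) (4,2,3,5) (4,3,2,5) (4,5,2,3) (5,2,3,4) (5,3,2,4) (5,4,2,3) — 12.
Graphics=period 2: (1,3,4,5) (1,4,3,5) (1,5,3,4) (3,1,4,5) (3,4,1,5) (3,5,1,4) (4,1,3,5) (4,3,1,5) (4,5,1,3) (5,1,3,4) (5,3,1,4) (5,4,1,3) — 12.
Graphics=period 3: (1,2,4,5) (1,4,2,5) (1,5,2,4) (2,1,4,5) (2,4,1,5) (2,5,1,4) (4,1,2,5) (4,2,1,5) (5,1,2,4) (5,2,1,4) — 10.
Graphics=period 4: (1,2,3,5) (1,3,2,5) (2,1,3,5) (2,3,1,5) (3,1,2,5) (3,2,1,5) — 6.
Summing: 12 + 12 + 10 + 6 = 40.

40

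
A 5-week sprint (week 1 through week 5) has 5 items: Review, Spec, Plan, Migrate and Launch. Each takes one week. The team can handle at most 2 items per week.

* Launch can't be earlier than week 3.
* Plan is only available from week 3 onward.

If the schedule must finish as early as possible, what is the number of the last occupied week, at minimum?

week 3

With at most 2 per week and 5 tasks, at least 3 weeks are needed.
Plan can't be placed before week 3, so the schedule must run through at least week 3.
3 works (last occupied week: week 3): for example Spec in week 1, Review in week 1, Plan in week 3, Migrate in week 2, Launch in week 3.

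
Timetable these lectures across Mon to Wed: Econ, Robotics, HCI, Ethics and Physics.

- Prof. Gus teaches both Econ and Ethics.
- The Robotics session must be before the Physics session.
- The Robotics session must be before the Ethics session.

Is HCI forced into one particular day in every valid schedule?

HCI can be Mon (e.g. HCI in Mon, Econ in Mon, Physics in Tue, Robotics in Mon, Ethics in Tue) or Tue (e.g. Econ=Mon, HCI=Tue, Robotics=Mon, Ethics=Tue, Physics=Tue).

No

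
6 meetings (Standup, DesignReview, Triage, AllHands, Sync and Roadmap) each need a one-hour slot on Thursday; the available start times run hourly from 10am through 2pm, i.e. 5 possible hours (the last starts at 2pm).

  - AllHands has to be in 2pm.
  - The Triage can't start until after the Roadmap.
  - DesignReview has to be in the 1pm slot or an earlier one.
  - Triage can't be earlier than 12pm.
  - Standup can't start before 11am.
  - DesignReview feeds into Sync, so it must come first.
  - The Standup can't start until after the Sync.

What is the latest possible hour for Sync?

1pm

Precedence pushes Sync to at least 11am; downstream work caps Sync at 1pm.
Sync at 1pm is achievable: AllHands=2pm; Standup=2pm; Roadmap=10am; Triage=12pm; DesignReview=10am; Sync=1pm.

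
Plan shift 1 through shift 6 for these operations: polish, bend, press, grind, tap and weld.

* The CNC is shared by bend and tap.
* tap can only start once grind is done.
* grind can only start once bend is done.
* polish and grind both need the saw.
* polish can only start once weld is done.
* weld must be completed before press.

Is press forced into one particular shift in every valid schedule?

press can be shift 2 (e.g. bend=shift 1, weld=shift 1, press=shift 2, tap=shift 3, polish=shift 3, grind=shift 2) or shift 3 (e.g. weld -> shift 1, grind -> shift 2, press -> shift 3, tap -> shift 3, polish -> shift 3, bend -> shift 1).

No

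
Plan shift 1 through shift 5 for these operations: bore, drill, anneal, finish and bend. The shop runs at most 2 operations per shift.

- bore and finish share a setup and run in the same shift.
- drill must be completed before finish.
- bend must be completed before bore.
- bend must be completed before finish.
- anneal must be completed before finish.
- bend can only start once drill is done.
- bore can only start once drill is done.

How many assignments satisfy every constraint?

35

Splitting on bore: it can be shift 3 (2), shift 4 (9), shift 5 (24). Listing each branch's schedules as (drill, anneal, finish, bend) by shift number:
bore=shift 3: (1,1,3,2) (1,2,3,2) — 2.
bore=shift 4: (1,1,4,2) (1,1,4,3) (1,2,4,2) (1,2,4,3) (1,3,4,2) (1,3,4,3) (2,1,4,3) (2,2,4,3) (2,3,4,3) — 9.
bore=shift 5: (1,1,5,2) (1,1,5,3) (1,1,5,4) (1,2,5,2) (1,2,5,3) (1,2,5,4) (1,3,5,2) (1,3,5,3) (1,3,5,4) (1,4,5,2) (1,4,5,3) (1,4,5,4) (2,1,5,3) (2,1,5,4) (2,2,5,3) (2,2,5,4) (2,3,5,3) (2,3,5,4) (2,4,5,3) (2,4,5,4) (3,1,5,4) (3,2,5,4) (3,3,5,4) (3,4,5,4) — 24.
Summing: 2 + 9 + 24 = 35.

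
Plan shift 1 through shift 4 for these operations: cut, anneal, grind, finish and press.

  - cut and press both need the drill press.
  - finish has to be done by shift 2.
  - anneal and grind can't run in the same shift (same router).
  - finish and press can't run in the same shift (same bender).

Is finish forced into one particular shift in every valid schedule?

No

finish can be shift 1 (e.g. cut in shift 1; anneal in shift 1; finish in shift 1; press in shift 2; grind in shift 2) or shift 2 (e.g. grind -> shift 2; finish -> shift 2; press -> shift 3; anneal -> shift 1; cut -> shift 1).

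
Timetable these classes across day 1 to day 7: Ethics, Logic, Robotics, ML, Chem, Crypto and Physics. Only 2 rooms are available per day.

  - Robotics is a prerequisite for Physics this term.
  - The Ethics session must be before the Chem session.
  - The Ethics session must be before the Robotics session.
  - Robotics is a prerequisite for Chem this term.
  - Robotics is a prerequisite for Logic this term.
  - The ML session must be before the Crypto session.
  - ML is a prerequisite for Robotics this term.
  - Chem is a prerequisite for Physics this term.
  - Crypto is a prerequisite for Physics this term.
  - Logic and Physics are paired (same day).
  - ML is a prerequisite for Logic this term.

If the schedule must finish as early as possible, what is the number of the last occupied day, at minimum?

The precedence chain requires at least 4 distinct days.
With at most 2 per day and 7 classes, at least 4 days are needed.
4 works (last occupied day: day 4): for example Ethics -> day 1; Crypto -> day 2; Logic -> day 4; Physics -> day 4; Robotics -> day 2; ML -> day 1; Chem -> day 3.

4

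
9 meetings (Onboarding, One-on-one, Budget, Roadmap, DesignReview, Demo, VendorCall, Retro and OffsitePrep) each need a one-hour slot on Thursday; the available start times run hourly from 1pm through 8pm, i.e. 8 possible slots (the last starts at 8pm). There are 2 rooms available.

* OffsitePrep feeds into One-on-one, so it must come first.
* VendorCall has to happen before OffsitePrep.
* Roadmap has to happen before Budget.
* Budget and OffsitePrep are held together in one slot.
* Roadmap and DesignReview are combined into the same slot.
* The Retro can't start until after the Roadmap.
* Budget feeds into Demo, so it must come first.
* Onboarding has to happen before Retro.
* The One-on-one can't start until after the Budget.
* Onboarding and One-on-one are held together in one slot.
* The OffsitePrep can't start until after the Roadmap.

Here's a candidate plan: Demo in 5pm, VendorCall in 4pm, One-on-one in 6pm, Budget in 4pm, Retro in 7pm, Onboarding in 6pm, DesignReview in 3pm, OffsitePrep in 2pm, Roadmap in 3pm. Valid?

OffsitePrep feeds into One-on-one, so it must come first — holds.
The Retro can't start until after the Roadmap — holds.
There are 2 rooms available — holds.
Budget feeds into Demo, so it must come first — holds.
Roadmap has to happen before Budget — holds.
Onboarding has to happen before Retro — holds.
VendorCall has to happen before OffsitePrep — violated.
Onboarding and One-on-one are held together in one slot — holds.
Roadmap and DesignReview are combined into the same slot — holds.
The One-on-one can't start until after the Budget — holds.
The OffsitePrep can't start until after the Roadmap — violated.
Budget and OffsitePrep are held together in one slot — violated.

No. VendorCall has to happen before OffsitePrep is not satisfied.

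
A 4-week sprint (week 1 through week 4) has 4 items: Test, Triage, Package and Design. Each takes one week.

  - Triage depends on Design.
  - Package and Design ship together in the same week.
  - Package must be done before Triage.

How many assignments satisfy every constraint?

Splitting on Test: it can be week 1 (6), week 2 (6), week 3 (6), week 4 (6). Listing each branch's schedules as (Triage, Package, Design) by week number:
Test=week 1: (2,1,1) (3,1,1) (3,2,2) (4,1,1) (4,2,2) (4,3,3) — 6.
Test=week 2: (2,1,1) (3,1,1) (3,2,2) (4,1,1) (4,2,2) (4,3,3) — 6.
Test=week 3: (2,1,1) (3,1,1) (3,2,2) (4,1,1) (4,2,2) (4,3,3) — 6.
Test=week 4: (2,1,1) (3,1,1) (3,2,2) (4,1,1) (4,2,2) (4,3,3) — 6.
Summing: 6 + 6 + 6 + 6 = 24.

24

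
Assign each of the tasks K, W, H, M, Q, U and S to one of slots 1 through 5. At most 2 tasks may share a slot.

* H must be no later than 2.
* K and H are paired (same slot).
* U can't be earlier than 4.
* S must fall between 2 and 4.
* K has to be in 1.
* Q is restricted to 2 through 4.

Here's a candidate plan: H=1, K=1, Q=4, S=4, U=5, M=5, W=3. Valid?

Yes, all constraints hold

Q is restricted to 2 through 4 — holds.
H must be no later than 2 — holds.
At most 2 tasks may share a slot — holds.
K has to be in 1 — holds.
U can't be earlier than 4 — holds.
S must fall between 2 and 4 — holds.
K and H are paired (same slot) — holds.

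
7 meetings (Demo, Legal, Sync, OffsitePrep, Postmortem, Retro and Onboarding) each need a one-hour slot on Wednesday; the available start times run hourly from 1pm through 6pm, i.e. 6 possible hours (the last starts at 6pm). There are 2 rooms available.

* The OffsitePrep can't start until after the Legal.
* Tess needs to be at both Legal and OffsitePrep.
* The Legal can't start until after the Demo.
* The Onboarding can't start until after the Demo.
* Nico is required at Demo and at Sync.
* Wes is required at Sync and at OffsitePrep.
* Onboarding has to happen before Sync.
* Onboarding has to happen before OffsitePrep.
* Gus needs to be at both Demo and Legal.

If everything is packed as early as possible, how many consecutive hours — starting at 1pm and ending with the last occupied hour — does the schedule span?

The precedence chain requires at least 3 distinct hours.
With at most 2 per hour and 7 meetings, at least 4 hours are needed.
4 works (last occupied hour: 4pm): for example Legal=2pm, Demo=1pm, Retro=3pm, OffsitePrep=3pm, Onboarding=2pm, Postmortem=1pm, Sync=4pm.

4 hours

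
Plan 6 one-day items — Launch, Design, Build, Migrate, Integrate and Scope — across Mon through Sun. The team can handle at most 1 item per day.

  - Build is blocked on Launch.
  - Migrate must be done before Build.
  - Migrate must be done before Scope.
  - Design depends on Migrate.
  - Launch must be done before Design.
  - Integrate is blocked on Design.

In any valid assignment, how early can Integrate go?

Thu

Precedence pushes Integrate to at least Wed.
Integrate at Thu is achievable: Design=Wed; Scope=Sat; Launch=Tue; Integrate=Thu; Migrate=Mon; Build=Fri.
Nothing earlier works — the capacity limit rule out every day before Thu.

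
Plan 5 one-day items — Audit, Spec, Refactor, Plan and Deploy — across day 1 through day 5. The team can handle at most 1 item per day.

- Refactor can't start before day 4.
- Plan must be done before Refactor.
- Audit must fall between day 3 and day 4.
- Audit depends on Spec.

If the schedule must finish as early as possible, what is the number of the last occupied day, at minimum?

The precedence chain requires at least 2 distinct days.
With at most 1 per day and 5 work items, at least 5 days are needed.
Refactor can't be placed before day 4, so the schedule must run through at least day 4.
5 works (last occupied day: day 5): for example Audit=day 3, Refactor=day 4, Deploy=day 5, Spec=day 1, Plan=day 2.

5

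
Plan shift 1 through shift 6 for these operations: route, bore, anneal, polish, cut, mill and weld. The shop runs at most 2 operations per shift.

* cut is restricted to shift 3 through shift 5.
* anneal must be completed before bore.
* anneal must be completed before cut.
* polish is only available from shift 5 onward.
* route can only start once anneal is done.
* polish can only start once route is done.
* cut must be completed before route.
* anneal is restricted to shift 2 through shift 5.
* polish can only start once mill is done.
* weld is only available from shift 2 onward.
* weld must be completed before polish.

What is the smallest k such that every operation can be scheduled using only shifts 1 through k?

The precedence chain requires at least 4 distinct shifts.
With at most 2 per shift and 7 operations, at least 4 shifts are needed.
polish can't be placed before shift 5, so the schedule must run through at least shift 5.
5 works (last occupied shift: shift 5): for example route in shift 4; mill in shift 1; bore in shift 3; weld in shift 2; polish in shift 5; cut in shift 3; anneal in shift 2.

5 shifts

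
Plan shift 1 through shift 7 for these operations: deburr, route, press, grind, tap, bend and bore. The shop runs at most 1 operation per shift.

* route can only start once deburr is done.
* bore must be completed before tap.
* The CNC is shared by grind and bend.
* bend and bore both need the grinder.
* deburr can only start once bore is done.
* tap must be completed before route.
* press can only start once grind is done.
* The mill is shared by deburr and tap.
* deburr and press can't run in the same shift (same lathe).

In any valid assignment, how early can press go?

shift 2

Precedence pushes press to at least shift 2.
press at shift 2 is achievable: route in shift 6, tap in shift 5, bend in shift 7, deburr in shift 4, grind in shift 1, press in shift 2, bore in shift 3.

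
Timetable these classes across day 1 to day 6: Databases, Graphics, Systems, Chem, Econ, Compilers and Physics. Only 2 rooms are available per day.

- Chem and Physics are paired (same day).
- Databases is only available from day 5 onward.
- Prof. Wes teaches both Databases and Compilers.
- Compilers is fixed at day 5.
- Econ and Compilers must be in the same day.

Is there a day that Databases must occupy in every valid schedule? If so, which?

day 6

Databases's window is day 5–day 6.
Compilers is fixed at day 5, and Databases can't share a day with Compilers.
So Databases must be day 6.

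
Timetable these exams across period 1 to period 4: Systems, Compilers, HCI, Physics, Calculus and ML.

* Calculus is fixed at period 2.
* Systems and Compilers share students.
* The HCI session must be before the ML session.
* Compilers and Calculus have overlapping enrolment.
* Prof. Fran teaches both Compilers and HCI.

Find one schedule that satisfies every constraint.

Calculus in period 2, HCI in period 1, Systems in period 1, ML in period 2, Physics in period 1, Compilers in period 3

Checking: HCI(period 1) before ML(period 2); Systems(period 1) != Compilers(period 3); Compilers(period 3) != HCI(period 1); Compilers(period 3) != Calculus(period 2); Calculus=period 2 in [period 2,period 2].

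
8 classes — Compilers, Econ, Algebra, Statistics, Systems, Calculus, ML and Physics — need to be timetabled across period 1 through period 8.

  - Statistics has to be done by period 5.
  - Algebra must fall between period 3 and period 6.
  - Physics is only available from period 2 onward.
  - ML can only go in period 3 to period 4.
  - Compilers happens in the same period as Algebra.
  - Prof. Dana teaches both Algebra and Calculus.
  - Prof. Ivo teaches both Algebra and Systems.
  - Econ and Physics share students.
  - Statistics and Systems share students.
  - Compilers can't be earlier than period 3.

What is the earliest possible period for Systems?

Systems at period 1 is achievable: ML=period 3, Calculus=period 1, Statistics=period 2, Physics=period 2, Systems=period 1, Algebra=period 3, Compilers=period 3, Econ=period 1.

period 1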